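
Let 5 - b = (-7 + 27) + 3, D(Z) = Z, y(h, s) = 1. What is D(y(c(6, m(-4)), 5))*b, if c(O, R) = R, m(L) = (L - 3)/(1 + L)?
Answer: -18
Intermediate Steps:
m(L) = (-3 + L)/(1 + L)
b = -18 (b = 5 - ((-7 + 27) + 3) = 5 - (20 + 3) = 5 - 1*23 = 5 - 23 = -18)
D(y(c(6, m(-4)), 5))*b = 1*(-18) = -18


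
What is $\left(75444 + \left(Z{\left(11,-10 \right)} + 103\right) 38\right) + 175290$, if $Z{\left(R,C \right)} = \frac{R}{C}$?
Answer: $\frac{1273031}{5} \approx 2.5461 \cdot 10^{5}$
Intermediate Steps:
$\left(75444 + \left(Z{\left(11,-10 \right)} + 103\right) 38\right) + 175290 = \left(75444 + \left(\frac{11}{-10} + 103\right) 38\right) + 175290 = \left(75444 + \left(11 \left(- \frac{1}{10}\right) + 103\right) 38\right) + 175290 = \left(75444 + \left(- \frac{11}{10} + 103\right) 38\right) + 175290 = \left(75444 + \frac{1019}{10} \cdot 38\right) + 175290 = \left(75444 + \frac{19361}{5}\right) + 175290 = \frac{396581}{5} + 175290 = \frac{1273031}{5}$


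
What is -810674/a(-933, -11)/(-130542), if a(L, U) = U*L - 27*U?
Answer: 405337/689261760 ≈ 0.00058807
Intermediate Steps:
a(L, U) = -27*U + L*U (a(L, U) = L*U - 27*U = -27*U + L*U)
-810674/a(-933, -11)/(-130542) = -810674*(-1/(11*(-27 - 933)))/(-130542) = -810674/((-11*(-960)))*(-1/130542) = -810674/10560*(-1/130542) = -810674*1/10560*(-1/130542) = -405337/5280*(-1/130542) = 405337/689261760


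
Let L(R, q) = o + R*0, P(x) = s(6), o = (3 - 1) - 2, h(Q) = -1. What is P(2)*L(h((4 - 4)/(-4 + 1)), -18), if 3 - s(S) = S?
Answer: 0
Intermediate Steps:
s(S) = 3 - S
o = 0 (o = 2 - 2 = 0)
P(x) = -3 (P(x) = 3 - 1*6 = 3 - 6 = -3)
L(R, q) = 0 (L(R, q) = 0 + R*0 = 0 + 0 = 0)
P(2)*L(h((4 - 4)/(-4 + 1)), -18) = -3*0 = 0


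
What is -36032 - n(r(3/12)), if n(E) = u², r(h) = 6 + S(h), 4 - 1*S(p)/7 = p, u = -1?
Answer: -36033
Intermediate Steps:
S(p) = 28 - 7*p
r(h) = 34 - 7*h (r(h) = 6 + (28 - 7*h) = 34 - 7*h)
n(E) = 1 (n(E) = (-1)² = 1)
-36032 - n(r(3/12)) = -36032 - 1*1 = -36032 - 1 = -36033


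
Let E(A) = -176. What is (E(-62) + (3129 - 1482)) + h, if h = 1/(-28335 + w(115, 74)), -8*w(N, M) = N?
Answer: 333615437/226795 ≈ 1471.0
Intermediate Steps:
w(N, M) = -N/8
h = -8/226795 (h = 1/(-28335 - 1/8*115) = 1/(-28335 - 115/8) = 1/(-226795/8) = -8/226795 ≈ -3.5274e-5)
(E(-62) + (3129 - 1482)) + h = (-176 + (3129 - 1482)) - 8/226795 = (-176 + 1647) - 8/226795 = 1471 - 8/226795 = 333615437/226795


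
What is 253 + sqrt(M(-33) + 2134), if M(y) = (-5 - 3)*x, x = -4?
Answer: 253 + 19*sqrt(6) ≈ 299.54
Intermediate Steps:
M(y) = 32 (M(y) = (-5 - 3)*(-4) = -8*(-4) = 32)
253 + sqrt(M(-33) + 2134) = 253 + sqrt(32 + 2134) = 253 + sqrt(2166) = 253 + 19*sqrt(6)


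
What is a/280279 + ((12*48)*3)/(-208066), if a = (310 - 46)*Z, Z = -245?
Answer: -6971015496/29158265207 ≈ -0.23908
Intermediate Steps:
a = -64680 (a = (310 - 46)*(-245) = 264*(-245) = -64680)
a/280279 + ((12*48)*3)/(-208066) = -64680/280279 + ((12*48)*3)/(-208066) = -64680*1/280279 + (576*3)*(-1/208066) = -64680/280279 + 1728*(-1/208066) = -64680/280279 - 864/104033 = -6971015496/29158265207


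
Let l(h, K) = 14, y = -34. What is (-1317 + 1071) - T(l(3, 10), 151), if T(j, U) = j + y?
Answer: -226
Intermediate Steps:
T(j, U) = -34 + j (T(j, U) = j - 34 = -34 + j)
(-1317 + 1071) - T(l(3, 10), 151) = (-1317 + 1071) - (-34 + 14) = -246 - 1*(-20) = -246 + 20 = -226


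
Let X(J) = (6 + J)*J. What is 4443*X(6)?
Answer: 319896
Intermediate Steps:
X(J) = J*(6 + J)
4443*X(6) = 4443*(6*(6 + 6)) = 4443*(6*12) = 4443*72 = 319896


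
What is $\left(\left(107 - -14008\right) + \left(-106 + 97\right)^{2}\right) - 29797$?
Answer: $-15601$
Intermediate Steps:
$\left(\left(107 - -14008\right) + \left(-106 + 97\right)^{2}\right) - 29797 = \left(\left(107 + 14008\right) + \left(-9\right)^{2}\right) - 29797 = \left(14115 + 81\right) - 29797 = 14196 - 29797 = -15601$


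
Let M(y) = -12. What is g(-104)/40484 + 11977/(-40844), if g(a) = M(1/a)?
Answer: -121341749/413382124 ≈ -0.29353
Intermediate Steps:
g(a) = -12
g(-104)/40484 + 11977/(-40844) = -12/40484 + 11977/(-40844) = -12*1/40484 + 11977*(-1/40844) = -3/10121 - 11977/40844 = -121341749/413382124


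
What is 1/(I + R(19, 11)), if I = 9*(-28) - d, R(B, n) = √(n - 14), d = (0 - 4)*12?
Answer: -68/13873 - I*√3/41619 ≈ -0.0049016 - 4.1617e-5*I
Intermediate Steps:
d = -48 (d = -4*12 = -48)
R(B, n) = √(-14 + n)
I = -204 (I = 9*(-28) - 1*(-48) = -252 + 48 = -204)
1/(I + R(19, 11)) = 1/(-204 + √(-14 + 11)) = 1/(-204 + √(-3)) = 1/(-204 + I*√3)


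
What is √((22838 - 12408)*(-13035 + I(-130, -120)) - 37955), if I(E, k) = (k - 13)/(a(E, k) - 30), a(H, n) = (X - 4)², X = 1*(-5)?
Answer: I*√353788552695/51 ≈ 11663.0*I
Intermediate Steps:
X = -5
a(H, n) = 81 (a(H, n) = (-5 - 4)² = (-9)² = 81)
I(E, k) = -13/51 + k/51 (I(E, k) = (k - 13)/(81 - 30) = (-13 + k)/51 = (-13 + k)*(1/51) = -13/51 + k/51)
√((22838 - 12408)*(-13035 + I(-130, -120)) - 37955) = √((22838 - 12408)*(-13035 + (-13/51 + (1/51)*(-120))) - 37955) = √(10430*(-13035 + (-13/51 - 40/17)) - 37955) = √(10430*(-13035 - 133/51) - 37955) = √(10430*(-664918/51) - 37955) = √(-6935094740/51 - 37955) = √(-6937030445/51) = I*√353788552695/51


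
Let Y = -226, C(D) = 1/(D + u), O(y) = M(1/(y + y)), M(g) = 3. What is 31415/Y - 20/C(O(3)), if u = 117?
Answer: -573815/226 ≈ -2539.0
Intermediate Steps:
O(y) = 3
C(D) = 1/(117 + D) (C(D) = 1/(D + 117) = 1/(117 + D))
31415/Y - 20/C(O(3)) = 31415/(-226) - 20/(1/(117 + 3)) = 31415*(-1/226) - 20/(1/120) = -31415/226 - 20/1/120 = -31415/226 - 20*120 = -31415/226 - 2400 = -573815/226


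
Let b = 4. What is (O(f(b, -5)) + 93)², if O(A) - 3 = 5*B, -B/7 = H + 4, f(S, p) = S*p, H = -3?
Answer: 3721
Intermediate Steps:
B = -7 (B = -7*(-3 + 4) = -7*1 = -7)
O(A) = -32 (O(A) = 3 + 5*(-7) = 3 - 35 = -32)
(O(f(b, -5)) + 93)² = (-32 + 93)² = 61² = 3721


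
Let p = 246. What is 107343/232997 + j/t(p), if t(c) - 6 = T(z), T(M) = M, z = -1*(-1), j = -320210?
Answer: -74607217969/1630979 ≈ -45744.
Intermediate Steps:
z = 1
t(c) = 7 (t(c) = 6 + 1 = 7)
107343/232997 + j/t(p) = 107343/232997 - 320210/7 = -74607217969/1630979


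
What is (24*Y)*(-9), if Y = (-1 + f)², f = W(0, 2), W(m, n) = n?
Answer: -216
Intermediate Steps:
f = 2
Y = 1 (Y = (-1 + 2)² = 1² = 1)
(24*Y)*(-9) = (24*1)*(-9) = 24*(-9) = -216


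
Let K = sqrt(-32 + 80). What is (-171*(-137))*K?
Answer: 93708*sqrt(3) ≈ 1.6231e+5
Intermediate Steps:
K = 4*sqrt(3) (K = sqrt(48) = 4*sqrt(3) ≈ 6.9282)
(-171*(-137))*K = (-171*(-137))*(4*sqrt(3)) = 23427*(4*sqrt(3)) = 93708*sqrt(3)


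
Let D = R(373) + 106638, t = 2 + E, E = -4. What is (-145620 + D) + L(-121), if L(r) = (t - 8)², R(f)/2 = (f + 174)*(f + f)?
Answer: 777242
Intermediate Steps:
R(f) = 4*f*(174 + f) (R(f) = 2*((f + 174)*(f + f)) = 2*((174 + f)*(2*f)) = 2*(2*f*(174 + f)) = 4*f*(174 + f))
t = -2 (t = 2 - 4 = -2)
L(r) = 100 (L(r) = (-2 - 8)² = (-10)² = 100)
D = 922762 (D = 4*373*(174 + 373) + 106638 = 4*373*547 + 106638 = 816124 + 106638 = 922762)
(-145620 + D) + L(-121) = (-145620 + 922762) + 100 = 777142 + 100 = 777242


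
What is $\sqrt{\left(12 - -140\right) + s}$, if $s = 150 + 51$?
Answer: $\sqrt{353} \approx 18.788$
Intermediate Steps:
$s = 201$
$\sqrt{\left(12 - -140\right) + s} = \sqrt{\left(12 - -140\right) + 201} = \sqrt{\left(12 + 140\right) + 201} = \sqrt{152 + 201} = \sqrt{353}$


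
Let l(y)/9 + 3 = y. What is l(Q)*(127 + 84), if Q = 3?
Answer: 0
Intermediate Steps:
l(y) = -27 + 9*y
l(Q)*(127 + 84) = (-27 + 9*3)*(127 + 84) = (-27 + 27)*211 = 0*211 = 0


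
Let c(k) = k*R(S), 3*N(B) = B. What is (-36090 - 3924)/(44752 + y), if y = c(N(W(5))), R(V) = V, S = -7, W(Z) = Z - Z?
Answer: -20007/22376 ≈ -0.89413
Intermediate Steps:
W(Z) = 0
N(B) = B/3
c(k) = -7*k (c(k) = k*(-7) = -7*k)
y = 0 (y = -7*0/3 = -7*0 = 0)
(-36090 - 3924)/(44752 + y) = (-36090 - 3924)/(44752 + 0) = -40014/44752 = -40014*1/44752 = -20007/22376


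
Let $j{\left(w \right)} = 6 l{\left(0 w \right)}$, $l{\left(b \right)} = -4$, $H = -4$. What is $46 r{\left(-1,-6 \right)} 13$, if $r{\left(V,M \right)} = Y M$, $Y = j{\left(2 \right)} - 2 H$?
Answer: $57408$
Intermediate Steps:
$j{\left(w \right)} = -24$ ($j{\left(w \right)} = 6 \left(-4\right) = -24$)
$Y = -16$ ($Y = -24 - -8 = -24 + 8 = -16$)
$r{\left(V,M \right)} = - 16 M$
$46 r{\left(-1,-6 \right)} 13 = 46 \left(\left(-16\right) \left(-6\right)\right) 13 = 46 \cdot 96 \cdot 13 = 4416 \cdot 13 = 57408$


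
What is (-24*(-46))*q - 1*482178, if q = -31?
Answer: -516402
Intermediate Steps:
(-24*(-46))*q - 1*482178 = -24*(-46)*(-31) - 1*482178 = 1104*(-31) - 482178 = -34224 - 482178 = -516402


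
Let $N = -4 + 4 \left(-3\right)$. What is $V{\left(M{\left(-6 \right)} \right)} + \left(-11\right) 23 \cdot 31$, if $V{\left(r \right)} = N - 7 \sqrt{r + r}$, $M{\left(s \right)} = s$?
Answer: $-7859 - 14 i \sqrt{3} \approx -7859.0 - 24.249 i$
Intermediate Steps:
$N = -16$ ($N = -4 - 12 = -16$)
$V{\left(r \right)} = -16 - 7 \sqrt{2} \sqrt{r}$ ($V{\left(r \right)} = -16 - 7 \sqrt{r + r} = -16 - 7 \sqrt{2 r} = -16 - 7 \sqrt{2} \sqrt{r}$)
$V{\left(M{\left(-6 \right)} \right)} + \left(-11\right) 23 \cdot 31 = \left(-16 - 7 \sqrt{2} \sqrt{-6}\right) + \left(-11\right) 23 \cdot 31 = \left(-16 - 7 \sqrt{2} i \sqrt{6}\right) - 7843 = \left(-16 - 14 i \sqrt{3}\right) - 7843 = -7859 - 14 i \sqrt{3}$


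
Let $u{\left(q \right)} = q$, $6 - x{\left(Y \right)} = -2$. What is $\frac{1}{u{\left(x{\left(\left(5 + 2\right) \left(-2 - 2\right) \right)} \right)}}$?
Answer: $\frac{1}{8} \approx 0.125$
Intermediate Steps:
$x{\left(Y \right)} = 8$ ($x{\left(Y \right)} = 6 - -2 = 6 + 2 = 8$)
$\frac{1}{u{\left(x{\left(\left(5 + 2\right) \left(-2 - 2\right) \right)} \right)}} = \frac{1}{8}$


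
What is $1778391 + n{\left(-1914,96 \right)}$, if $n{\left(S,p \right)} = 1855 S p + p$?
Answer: $-339066633$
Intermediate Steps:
$n{\left(S,p \right)} = p + 1855 S p$ ($n{\left(S,p \right)} = 1855 S p + p = p + 1855 S p$)
$1778391 + n{\left(-1914,96 \right)} = 1778391 + 96 \left(1 + 1855 \left(-1914\right)\right) = 1778391 + 96 \left(1 - 3550470\right) = 1778391 + 96 \left(-3550469\right) = 1778391 - 340845024 = -339066633$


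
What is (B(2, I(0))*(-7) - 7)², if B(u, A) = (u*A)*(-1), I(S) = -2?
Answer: 1225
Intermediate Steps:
B(u, A) = -A*u (B(u, A) = (A*u)*(-1) = -A*u)
(B(2, I(0))*(-7) - 7)² = (-1*(-2)*2*(-7) - 7)² = (4*(-7) - 7)² = (-28 - 7)² = (-35)² = 1225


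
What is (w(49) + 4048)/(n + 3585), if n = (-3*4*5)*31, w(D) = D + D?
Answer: 1382/575 ≈ 2.4035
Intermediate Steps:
w(D) = 2*D
n = -1860 (n = -12*5*31 = -60*31 = -1860)
(w(49) + 4048)/(n + 3585) = (2*49 + 4048)/(-1860 + 3585) = (98 + 4048)/1725 = 4146*(1/1725) = 1382/575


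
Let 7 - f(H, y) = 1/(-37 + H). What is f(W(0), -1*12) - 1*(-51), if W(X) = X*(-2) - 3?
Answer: 2321/40 ≈ 58.025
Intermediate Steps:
W(X) = -3 - 2*X (W(X) = -2*X - 3 = -3 - 2*X)
f(H, y) = 7 - 1/(-37 + H)
f(W(0), -1*12) - 1*(-51) = (-260 + 7*(-3 - 2*0))/(-37 + (-3 - 2*0)) - 1*(-51) = (-260 + 7*(-3 + 0))/(-37 + (-3 + 0)) + 51 = (-260 + 7*(-3))/(-37 - 3) + 51 = (-260 - 21)/(-40) + 51 = -1/40*(-281) + 51 = 281/40 + 51 = 2321/40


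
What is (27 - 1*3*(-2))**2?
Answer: 1089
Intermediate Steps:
(27 - 1*3*(-2))**2 = (27 - 3*(-2))**2 = (27 + 6)**2 = 33**2 = 1089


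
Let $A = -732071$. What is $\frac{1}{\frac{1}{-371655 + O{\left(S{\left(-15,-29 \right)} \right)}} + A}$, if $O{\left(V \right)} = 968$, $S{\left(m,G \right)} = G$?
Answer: $- \frac{370687}{271369202778} \approx -1.366 \cdot 10^{-6}$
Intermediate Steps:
$\frac{1}{\frac{1}{-371655 + O{\left(S{\left(-15,-29 \right)} \right)}} + A} = \frac{1}{\frac{1}{-371655 + 968} - 732071} = \frac{1}{\frac{1}{-370687} - 732071} = \frac{1}{- \frac{1}{370687} - 732071} = \frac{1}{- \frac{271369202778}{370687}} = - \frac{370687}{271369202778}$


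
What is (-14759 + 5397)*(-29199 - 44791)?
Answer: 692694380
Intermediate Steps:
(-14759 + 5397)*(-29199 - 44791) = -9362*(-73990) = 692694380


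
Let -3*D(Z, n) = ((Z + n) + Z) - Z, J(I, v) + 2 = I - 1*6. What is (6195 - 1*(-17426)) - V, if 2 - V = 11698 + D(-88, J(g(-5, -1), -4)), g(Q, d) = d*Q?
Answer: 106042/3 ≈ 35347.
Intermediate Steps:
g(Q, d) = Q*d
J(I, v) = -8 + I (J(I, v) = -2 + (I - 1*6) = -2 + (I - 6) = -2 + (-6 + I) = -8 + I)
D(Z, n) = -Z/3 - n/3 (D(Z, n) = -(((Z + n) + Z) - Z)/3 = -((n + 2*Z) - Z)/3 = -(Z + n)/3 = -Z/3 - n/3)
V = -35179/3 (V = 2 - (11698 + (-⅓*(-88) - (-8 - 5*(-1))/3)) = 2 - (11698 + (88/3 - (-8 + 5)/3)) = 2 - (11698 + (88/3 - ⅓*(-3))) = 2 - (11698 + (88/3 + 1)) = 2 - (11698 + 91/3) = 2 - 1*35185/3 = 2 - 35185/3 = -35179/3 ≈ -11726.)
(6195 - 1*(-17426)) - V = (6195 - 1*(-17426)) - 1*(-35179/3) = (6195 + 17426) + 35179/3 = 23621 + 35179/3 = 106042/3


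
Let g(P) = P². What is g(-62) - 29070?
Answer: -25226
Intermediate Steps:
g(-62) - 29070 = (-62)² - 29070 = 3844 - 29070 = -25226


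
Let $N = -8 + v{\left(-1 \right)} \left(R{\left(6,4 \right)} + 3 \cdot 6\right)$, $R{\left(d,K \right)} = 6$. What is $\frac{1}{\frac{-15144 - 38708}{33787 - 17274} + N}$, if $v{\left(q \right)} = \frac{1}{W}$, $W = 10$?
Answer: $- \frac{82565}{731624} \approx -0.11285$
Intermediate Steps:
$v{\left(q \right)} = \frac{1}{10}$
$N = - \frac{28}{5}$ ($N = -8 + \frac{6 + 3 \cdot 6}{10} = -8 + \frac{6 + 18}{10} = -8 + \frac{1}{10} \cdot 24 = -8 + \frac{12}{5} = - \frac{28}{5} \approx -5.6$)
$\frac{1}{\frac{-15144 - 38708}{33787 - 17274} + N} = \frac{1}{\frac{-15144 - 38708}{33787 - 17274} - \frac{28}{5}} = \frac{1}{- \frac{53852}{16513} - \frac{28}{5}} = \frac{1}{- \frac{731624}{82565}} = - \frac{82565}{731624}$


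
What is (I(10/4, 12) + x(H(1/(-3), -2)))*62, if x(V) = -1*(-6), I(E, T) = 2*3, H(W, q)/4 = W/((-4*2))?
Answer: 744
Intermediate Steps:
H(W, q) = -W/2 (H(W, q) = 4*(W/((-4*2))) = 4*(W/(-8)) = 4*(W*(-1/8)) = 4*(-W/8) = -W/2)
I(E, T) = 6
x(V) = 6
(I(10/4, 12) + x(H(1/(-3), -2)))*62 = (6 + 6)*62 = 12*62 = 744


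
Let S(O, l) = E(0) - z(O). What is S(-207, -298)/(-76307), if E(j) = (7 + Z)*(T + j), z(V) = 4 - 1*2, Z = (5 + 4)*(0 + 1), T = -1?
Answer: 18/76307 ≈ 0.00023589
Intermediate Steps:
Z = 9 (Z = 9*1 = 9)
z(V) = 2 (z(V) = 4 - 2 = 2)
E(j) = -16 + 16*j (E(j) = (7 + 9)*(-1 + j) = 16*(-1 + j) = -16 + 16*j)
S(O, l) = -18 (S(O, l) = (-16 + 16*0) - 1*2 = (-16 + 0) - 2 = -16 - 2 = -18)
S(-207, -298)/(-76307) = -18/(-76307) = -18*(-1/76307) = 18/76307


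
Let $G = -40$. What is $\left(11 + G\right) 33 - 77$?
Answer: $-1034$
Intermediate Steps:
$\left(11 + G\right) 33 - 77 = \left(11 - 40\right) 33 - 77 = \left(-29\right) 33 - 77 = -957 - 77 = -1034$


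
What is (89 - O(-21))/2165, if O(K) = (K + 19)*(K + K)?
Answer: 1/433 ≈ 0.0023095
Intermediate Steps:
O(K) = 2*K*(19 + K) (O(K) = (19 + K)*(2*K) = 2*K*(19 + K))
(89 - O(-21))/2165 = (89 - 2*(-21)*(19 - 21))/2165 = (89 - 2*(-21)*(-2))*(1/2165) = (89 - 1*84)*(1/2165) = (89 - 84)*(1/2165) = 5*(1/2165) = 1/433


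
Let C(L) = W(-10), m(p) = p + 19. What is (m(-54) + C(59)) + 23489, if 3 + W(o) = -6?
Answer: 23445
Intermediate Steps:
W(o) = -9 (W(o) = -3 - 6 = -9)
m(p) = 19 + p
C(L) = -9
(m(-54) + C(59)) + 23489 = ((19 - 54) - 9) + 23489 = (-35 - 9) + 23489 = -44 + 23489 = 23445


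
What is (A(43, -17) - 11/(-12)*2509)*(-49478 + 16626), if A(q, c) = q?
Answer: -230908495/3 ≈ -7.6969e+7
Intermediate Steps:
(A(43, -17) - 11/(-12)*2509)*(-49478 + 16626) = (43 - 11/(-12)*2509)*(-49478 + 16626) = (43 - 11*(-1/12)*2509)*(-32852) = (43 + (11/12)*2509)*(-32852) = (43 + 27599/12)*(-32852) = (28115/12)*(-32852) = -230908495/3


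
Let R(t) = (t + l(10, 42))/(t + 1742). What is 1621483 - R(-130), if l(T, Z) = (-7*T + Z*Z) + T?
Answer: 1306914511/806 ≈ 1.6215e+6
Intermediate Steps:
l(T, Z) = Z² - 6*T (l(T, Z) = (-7*T + Z²) + T = (Z² - 7*T) + T = Z² - 6*T)
R(t) = (1704 + t)/(1742 + t) (R(t) = (t + (42² - 6*10))/(t + 1742) = (t + (1764 - 60))/(1742 + t) = (t + 1704)/(1742 + t) = (1704 + t)/(1742 + t))
1621483 - R(-130) = 1621483 - (1704 - 130)/(1742 - 130) = 1621483 - 1574/1612 = 1621483 - 1*787/806 = 1621483 - 787/806 = 1306914511/806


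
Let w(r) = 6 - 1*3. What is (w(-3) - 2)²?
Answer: 1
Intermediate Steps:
w(r) = 3 (w(r) = 6 - 3 = 3)
(w(-3) - 2)² = (3 - 2)² = 1² = 1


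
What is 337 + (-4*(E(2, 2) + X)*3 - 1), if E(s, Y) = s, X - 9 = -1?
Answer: 216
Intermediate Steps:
X = 8 (X = 9 - 1 = 8)
337 + (-4*(E(2, 2) + X)*3 - 1) = 337 + (-4*(2 + 8)*3 - 1) = 337 + (-40*3 - 1) = 337 + (-4*30 - 1) = 337 + (-120 - 1) = 337 - 121 = 216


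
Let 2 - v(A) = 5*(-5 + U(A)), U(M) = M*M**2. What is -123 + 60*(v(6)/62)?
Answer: -35403/31 ≈ -1142.0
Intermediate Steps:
U(M) = M**3
v(A) = 27 - 5*A**3 (v(A) = 2 - 5*(-5 + A**3) = 2 - (-25 + 5*A**3) = 2 + (25 - 5*A**3) = 27 - 5*A**3)
-123 + 60*(v(6)/62) = -123 + 60*((27 - 5*6**3)/62) = -123 + 60*((27 - 5*216)*(1/62)) = -123 + 60*((27 - 1080)*(1/62)) = -123 + 60*(-1053*1/62) = -123 + 60*(-1053/62) = -123 - 31590/31 = -35403/31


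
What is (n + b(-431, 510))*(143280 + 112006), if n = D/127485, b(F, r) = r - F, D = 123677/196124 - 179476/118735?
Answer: 118859515461435088685951/494785924767150 ≈ 2.4022e+8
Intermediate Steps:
D = -20514762429/23286783140 (D = 123677*(1/196124) - 179476*1/118735 = 123677/196124 - 179476/118735 = -20514762429/23286783140 ≈ -0.88096)
n = -6838254143/989571849534300 (n = -20514762429/23286783140/127485 = -20514762429/23286783140*1/127485 = -6838254143/989571849534300 ≈ -6.9103e-6)
(n + b(-431, 510))*(143280 + 112006) = (-6838254143/989571849534300 + (510 - 1*(-431)))*(143280 + 112006) = (-6838254143/989571849534300 + (510 + 431))*255286 = (-6838254143/989571849534300 + 941)*255286 = (931187103573522157/989571849534300)*255286 = 118859515461435088685951/494785924767150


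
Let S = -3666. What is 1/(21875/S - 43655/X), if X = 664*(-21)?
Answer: -2839928/8054765 ≈ -0.35258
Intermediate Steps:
X = -13944
1/(21875/S - 43655/X) = 1/(21875/(-3666) - 43655/(-13944)) = 1/(21875*(-1/3666) - 43655*(-1/13944)) = 1/(-21875/3666 + 43655/13944) = 1/(-8054765/2839928) = -2839928/8054765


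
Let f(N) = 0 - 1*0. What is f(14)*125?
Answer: 0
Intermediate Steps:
f(N) = 0 (f(N) = 0 + 0 = 0)
f(14)*125 = 0*125 = 0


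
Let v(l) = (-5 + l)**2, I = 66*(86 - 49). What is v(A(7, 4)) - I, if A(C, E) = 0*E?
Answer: -2417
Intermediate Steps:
A(C, E) = 0
I = 2442 (I = 66*37 = 2442)
v(A(7, 4)) - I = (-5 + 0)**2 - 1*2442 = (-5)**2 - 2442 = 25 - 2442 = -2417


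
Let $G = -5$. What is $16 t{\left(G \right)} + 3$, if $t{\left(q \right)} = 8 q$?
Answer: $-637$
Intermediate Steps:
$16 t{\left(G \right)} + 3 = 16 \cdot 8 \left(-5\right) + 3 = 16 \left(-40\right) + 3 = -640 + 3 = -637$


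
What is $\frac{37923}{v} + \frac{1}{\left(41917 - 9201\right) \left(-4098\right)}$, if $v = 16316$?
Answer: $\frac{1271085741187}{546872215272} \approx 2.3243$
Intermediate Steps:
$\frac{37923}{v} + \frac{1}{\left(41917 - 9201\right) \left(-4098\right)} = \frac{37923}{16316} + \frac{1}{\left(41917 - 9201\right) \left(-4098\right)} = 37923 \cdot \frac{1}{16316} + \frac{1}{32716} \left(- \frac{1}{4098}\right) = \frac{37923}{16316} + \frac{1}{32716} \left(- \frac{1}{4098}\right) = \frac{37923}{16316} - \frac{1}{134070168} = \frac{1271085741187}{546872215272}$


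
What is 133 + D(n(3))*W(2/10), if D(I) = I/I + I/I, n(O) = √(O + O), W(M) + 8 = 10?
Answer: 137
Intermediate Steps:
W(M) = 2 (W(M) = -8 + 10 = 2)
n(O) = √2*√O (n(O) = √(2*O) = √2*√O)
D(I) = 2 (D(I) = 1 + 1 = 2)
133 + D(n(3))*W(2/10) = 133 + 2*2 = 133 + 4 = 137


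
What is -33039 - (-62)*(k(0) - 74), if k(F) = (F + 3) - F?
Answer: -37441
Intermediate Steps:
k(F) = 3 (k(F) = (3 + F) - F = 3)
-33039 - (-62)*(k(0) - 74) = -33039 - (-62)*(3 - 74) = -33039 - (-62)*(-71) = -33039 - 1*4402 = -33039 - 4402 = -37441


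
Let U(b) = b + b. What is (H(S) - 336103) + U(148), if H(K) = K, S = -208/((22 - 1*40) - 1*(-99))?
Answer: -27200575/81 ≈ -3.3581e+5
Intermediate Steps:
U(b) = 2*b
S = -208/81 (S = -208/((22 - 40) + 99) = -208/(-18 + 99) = -208/81 ≈ -2.5679)
(H(S) - 336103) + U(148) = (-208/81 - 336103) + 2*148 = -27224551/81 + 296 = -27200575/81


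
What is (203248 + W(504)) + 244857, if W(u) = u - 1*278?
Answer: 448331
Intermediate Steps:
W(u) = -278 + u (W(u) = u - 278 = -278 + u)
(203248 + W(504)) + 244857 = (203248 + (-278 + 504)) + 244857 = (203248 + 226) + 244857 = 203474 + 244857 = 448331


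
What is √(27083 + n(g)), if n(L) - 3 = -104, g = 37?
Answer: 3*√2998 ≈ 164.26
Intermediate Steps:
n(L) = -101 (n(L) = 3 - 104 = -101)
√(27083 + n(g)) = √(27083 - 101) = √26982 = 3*√2998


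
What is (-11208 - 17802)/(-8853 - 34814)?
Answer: 29010/43667 ≈ 0.66435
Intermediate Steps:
(-11208 - 17802)/(-8853 - 34814) = -29010/(-43667) = -29010*(-1/43667) = 29010/43667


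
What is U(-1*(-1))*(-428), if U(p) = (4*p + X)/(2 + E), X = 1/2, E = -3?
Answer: 1926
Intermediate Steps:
X = ½ ≈ 0.50000
U(p) = -½ - 4*p (U(p) = (4*p + ½)/(2 - 3) = (½ + 4*p)/(-1) = (½ + 4*p)*(-1) = -½ - 4*p)
U(-1*(-1))*(-428) = (-½ - (-4)*(-1))*(-428) = (-½ - 4*1)*(-428) = (-½ - 4)*(-428) = -9/2*(-428) = 1926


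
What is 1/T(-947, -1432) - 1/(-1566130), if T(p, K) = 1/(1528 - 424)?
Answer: 1729007521/1566130 ≈ 1104.0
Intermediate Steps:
T(p, K) = 1/1104
1/T(-947, -1432) - 1/(-1566130) = 1/(1/1104) - 1/(-1566130) = 1104 - 1*(-1/1566130) = 1104 + 1/1566130 = 1729007521/1566130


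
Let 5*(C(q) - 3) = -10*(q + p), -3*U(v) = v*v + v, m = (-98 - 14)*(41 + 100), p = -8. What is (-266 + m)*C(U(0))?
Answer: -305102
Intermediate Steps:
m = -15792 (m = -112*141 = -15792)
U(v) = -v/3 - v²/3 (U(v) = -(v*v + v)/3 = -(v² + v)/3 = -(v + v²)/3 = -v/3 - v²/3)
C(q) = 19 - 2*q (C(q) = 3 + (-10*(q - 8))/5 = 3 + (-10*(-8 + q))/5 = 3 + (80 - 10*q)/5 = 3 + (16 - 2*q) = 19 - 2*q)
(-266 + m)*C(U(0)) = (-266 - 15792)*(19 - (-2)*0*(1 + 0)/3) = -16058*(19 - (-2)*0/3) = -16058*(19 - 2*0) = -16058*(19 + 0) = -16058*19 = -305102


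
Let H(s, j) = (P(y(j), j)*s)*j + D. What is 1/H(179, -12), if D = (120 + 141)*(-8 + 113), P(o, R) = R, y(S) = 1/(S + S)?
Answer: 1/53181 ≈ 1.8804e-5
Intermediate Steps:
y(S) = 1/(2*S)
D = 27405 (D = 261*105 = 27405)
H(s, j) = 27405 + s*j² (H(s, j) = (j*s)*j + 27405 = s*j² + 27405 = 27405 + s*j²)
1/H(179, -12) = 1/(27405 + 179*(-12)²) = 1/(27405 + 179*144) = 1/(27405 + 25776) = 1/53181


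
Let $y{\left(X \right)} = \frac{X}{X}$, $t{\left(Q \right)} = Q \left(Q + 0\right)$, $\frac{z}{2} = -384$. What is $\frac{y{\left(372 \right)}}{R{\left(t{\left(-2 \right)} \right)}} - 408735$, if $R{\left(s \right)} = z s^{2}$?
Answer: $- \frac{5022535681}{12288} \approx -4.0874 \cdot 10^{5}$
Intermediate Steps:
$z = -768$ ($z = 2 \left(-384\right) = -768$)
$t{\left(Q \right)} = Q^{2}$ ($t{\left(Q \right)} = Q Q = Q^{2}$)
$y{\left(X \right)} = 1$
$R{\left(s \right)} = - 768 s^{2}$
$\frac{y{\left(372 \right)}}{R{\left(t{\left(-2 \right)} \right)}} - 408735 = 1 \frac{1}{\left(-768\right) \left(\left(-2\right)^{2}\right)^{2}} - 408735 = 1 \frac{1}{\left(-768\right) 4^{2}} - 408735 = 1 \frac{1}{\left(-768\right) 16} - 408735 = 1 \frac{1}{-12288} - 408735 = 1 \left(- \frac{1}{12288}\right) - 408735 = - \frac{1}{12288} - 408735 = - \frac{5022535681}{12288}$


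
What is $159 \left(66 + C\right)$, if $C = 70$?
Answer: $21624$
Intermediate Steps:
$159 \left(66 + C\right) = 159 \left(66 + 70\right) = 159 \cdot 136 = 21624$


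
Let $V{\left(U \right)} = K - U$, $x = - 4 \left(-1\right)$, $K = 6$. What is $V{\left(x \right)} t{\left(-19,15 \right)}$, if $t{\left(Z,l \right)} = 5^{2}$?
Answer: $50$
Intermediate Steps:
$t{\left(Z,l \right)} = 25$
$x = 4$ ($x = \left(-1\right) \left(-4\right) = 4$)
$V{\left(U \right)} = 6 - U$
$V{\left(x \right)} t{\left(-19,15 \right)} = \left(6 - 4\right) 25 = 2 \cdot 25 = 50$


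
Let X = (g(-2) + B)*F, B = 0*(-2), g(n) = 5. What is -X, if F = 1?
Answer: -5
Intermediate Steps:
B = 0
X = 5 (X = (5 + 0)*1 = 5*1 = 5)
-X = -1*5 = -5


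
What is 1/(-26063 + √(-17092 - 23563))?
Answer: -26063/679320624 - I*√40655/679320624 ≈ -3.8366e-5 - 2.9681e-7*I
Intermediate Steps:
1/(-26063 + √(-17092 - 23563)) = 1/(-26063 + √(-40655)) = 1/(-26063 + I*√40655)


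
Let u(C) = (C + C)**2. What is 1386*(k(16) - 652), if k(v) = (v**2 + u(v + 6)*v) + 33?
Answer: 42429618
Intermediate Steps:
u(C) = 4*C**2 (u(C) = (2*C)**2 = 4*C**2)
k(v) = 33 + v**2 + 4*v*(6 + v)**2 (k(v) = (v**2 + (4*(v + 6)**2)*v) + 33 = (v**2 + (4*(6 + v)**2)*v) + 33 = (v**2 + 4*v*(6 + v)**2) + 33 = 33 + v**2 + 4*v*(6 + v)**2)
1386*(k(16) - 652) = 1386*((33 + 16**2 + 4*16*(6 + 16)**2) - 652) = 1386*((33 + 256 + 4*16*22**2) - 652) = 1386*((33 + 256 + 4*16*484) - 652) = 1386*((33 + 256 + 30976) - 652) = 1386*(31265 - 652) = 1386*30613 = 42429618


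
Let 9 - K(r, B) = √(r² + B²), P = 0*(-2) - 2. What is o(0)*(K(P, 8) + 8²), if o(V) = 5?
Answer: 365 - 10*√17 ≈ 323.77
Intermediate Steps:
P = -2 (P = 0 - 2 = -2)
K(r, B) = 9 - √(B² + r²) (K(r, B) = 9 - √(r² + B²) = 9 - √(B² + r²))
o(0)*(K(P, 8) + 8²) = 5*((9 - √(8² + (-2)²)) + 8²) = 5*((9 - √(64 + 4)) + 64) = 5*((9 - √68) + 64) = 5*((9 - 2*√17) + 64) = 5*(73 - 2*√17) = 365 - 10*√17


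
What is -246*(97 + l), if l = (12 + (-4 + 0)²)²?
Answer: -216726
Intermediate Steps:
l = 784 (l = (12 + (-4)²)² = (12 + 16)² = 28² = 784)
-246*(97 + l) = -246*(97 + 784) = -246*881 = -216726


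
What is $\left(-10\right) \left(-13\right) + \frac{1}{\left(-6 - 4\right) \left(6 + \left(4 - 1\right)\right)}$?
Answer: $\frac{11699}{90} \approx 129.99$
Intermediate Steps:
$\left(-10\right) \left(-13\right) + \frac{1}{\left(-6 - 4\right) \left(6 + \left(4 - 1\right)\right)} = 130 + \frac{1}{\left(-10\right) \left(6 + \left(4 - 1\right)\right)} = 130 + \frac{1}{\left(-10\right) \left(6 + 3\right)} = 130 + \frac{1}{\left(-10\right) 9} = 130 + \frac{1}{-90} = 130 - \frac{1}{90} = \frac{11699}{90}$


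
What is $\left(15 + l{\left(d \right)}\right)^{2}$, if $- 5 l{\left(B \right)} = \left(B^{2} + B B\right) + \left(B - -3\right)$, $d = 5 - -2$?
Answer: $\frac{1089}{25} \approx 43.56$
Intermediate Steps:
$d = 7$ ($d = 5 + 2 = 7$)
$l{\left(B \right)} = - \frac{3}{5} - \frac{2 B^{2}}{5} - \frac{B}{5}$ ($l{\left(B \right)} = - \frac{\left(B^{2} + B B\right) + \left(B - -3\right)}{5} = - \frac{\left(B^{2} + B^{2}\right) + \left(B + 3\right)}{5} = - \frac{2 B^{2} + \left(3 + B\right)}{5} = - \frac{3 + B + 2 B^{2}}{5} = - \frac{3}{5} - \frac{2 B^{2}}{5} - \frac{B}{5}$)
$\left(15 + l{\left(d \right)}\right)^{2} = \left(15 - \left(2 + \frac{98}{5}\right)\right)^{2} = \left(15 - \frac{108}{5}\right)^{2} = \left(- \frac{33}{5}\right)^{2} = \frac{1089}{25}$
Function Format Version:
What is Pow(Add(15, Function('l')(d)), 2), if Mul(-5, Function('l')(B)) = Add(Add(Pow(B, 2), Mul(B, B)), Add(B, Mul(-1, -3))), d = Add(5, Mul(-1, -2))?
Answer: Rational(1089, 25) ≈ 43.560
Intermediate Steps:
d = 7 (d = Add(5, 2) = 7)
Function('l')(B) = Add(Rational(-3, 5), Mul(Rational(-2, 5), Pow(B, 2)), Mul(Rational(-1, 5), B)) (Function('l')(B) = Mul(Rational(-1, 5), Add(Add(Pow(B, 2), Mul(B, B)), Add(B, Mul(-1, -3)))) = Mul(Rational(-1, 5), Add(Add(Pow(B, 2), Pow(B, 2)), Add(B, 3))) = Mul(Rational(-1, 5), Add(Mul(2, Pow(B, 2)), Add(3, B))) = Mul(Rational(-1, 5), Add(3, B, Mul(2, Pow(B, 2)))) = Add(Rational(-3, 5), Mul(Rational(-2, 5), Pow(B, 2)), Mul(Rational(-1, 5), B)))
Pow(Add(15, Function('l')(d)), 2) = Pow(Add(15, Add(Rational(-3, 5), Mul(Rational(-2, 5), Pow(7, 2)), Mul(Rational(-1, 5), 7))), 2) = Pow(Add(15, Add(Rational(-3, 5), Mul(Rational(-2, 5), 49), Rational(-7, 5))), 2) = Pow(Add(15, Add(Rational(-3, 5), Rational(-98, 5), Rational(-7, 5))), 2) = Pow(Add(15, Rational(-108, 5)), 2) = Pow(Rational(-33, 5), 2) = Rational(1089, 25)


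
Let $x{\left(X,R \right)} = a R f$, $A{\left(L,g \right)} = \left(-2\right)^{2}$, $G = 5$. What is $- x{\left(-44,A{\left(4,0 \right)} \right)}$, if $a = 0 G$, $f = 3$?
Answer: $0$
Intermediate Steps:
$a = 0$ ($a = 0 \cdot 5 = 0$)
$A{\left(L,g \right)} = 4$
$x{\left(X,R \right)} = 0$ ($x{\left(X,R \right)} = 0 R 3 = 0 \cdot 3 = 0$)
$- x{\left(-44,A{\left(4,0 \right)} \right)} = \left(-1\right) 0 = 0$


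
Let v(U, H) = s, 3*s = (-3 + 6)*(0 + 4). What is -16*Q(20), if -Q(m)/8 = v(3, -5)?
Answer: 512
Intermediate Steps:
s = 4 (s = ((-3 + 6)*(0 + 4))/3 = (3*4)/3 = (⅓)*12 = 4)
v(U, H) = 4
Q(m) = -32 (Q(m) = -8*4 = -32)
-16*Q(20) = -16*(-32) = 512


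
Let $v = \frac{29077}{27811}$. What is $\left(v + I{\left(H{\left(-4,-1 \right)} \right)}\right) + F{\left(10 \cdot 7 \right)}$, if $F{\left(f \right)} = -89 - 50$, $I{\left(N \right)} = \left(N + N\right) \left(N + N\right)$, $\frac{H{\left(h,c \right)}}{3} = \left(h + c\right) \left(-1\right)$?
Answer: $\frac{21193248}{27811} \approx 762.05$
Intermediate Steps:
$H{\left(h,c \right)} = - 3 c - 3 h$ ($H{\left(h,c \right)} = 3 \left(h + c\right) \left(-1\right) = 3 \left(c + h\right) \left(-1\right) = 3 \left(- c - h\right) = - 3 c - 3 h$)
$I{\left(N \right)} = 4 N^{2}$ ($I{\left(N \right)} = 2 N 2 N = 4 N^{2}$)
$F{\left(f \right)} = -139$ ($F{\left(f \right)} = -89 - 50 = -139$)
$v = \frac{29077}{27811}$ ($v = 29077 \cdot \frac{1}{27811} = \frac{29077}{27811} \approx 1.0455$)
$\left(v + I{\left(H{\left(-4,-1 \right)} \right)}\right) + F{\left(10 \cdot 7 \right)} = \left(\frac{29077}{27811} + 4 \left(\left(-3\right) \left(-1\right) - -12\right)^{2}\right) - 139 = \left(\frac{29077}{27811} + 4 \left(3 + 12\right)^{2}\right) - 139 = \left(\frac{29077}{27811} + 4 \cdot 15^{2}\right) - 139 = \left(\frac{29077}{27811} + 4 \cdot 225\right) - 139 = \left(\frac{29077}{27811} + 900\right) - 139 = \frac{25058977}{27811} - 139 = \frac{21193248}{27811}$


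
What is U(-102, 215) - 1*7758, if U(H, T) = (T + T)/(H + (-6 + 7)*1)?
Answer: -783988/101 ≈ -7762.3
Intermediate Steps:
U(H, T) = 2*T/(1 + H) (U(H, T) = (2*T)/(H + 1*1) = (2*T)/(H + 1) = (2*T)/(1 + H) = 2*T/(1 + H))
U(-102, 215) - 1*7758 = 2*215/(1 - 102) - 1*7758 = 2*215/(-101) - 7758 = 2*215*(-1/101) - 7758 = -430/101 - 7758 = -783988/101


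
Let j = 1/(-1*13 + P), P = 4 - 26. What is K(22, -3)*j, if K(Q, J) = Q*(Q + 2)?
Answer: -528/35 ≈ -15.086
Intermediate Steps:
K(Q, J) = Q*(2 + Q)
P = -22
j = -1/35 (j = 1/(-1*13 - 22) = 1/(-13 - 22) = 1/(-35) = -1/35 ≈ -0.028571)
K(22, -3)*j = (22*(2 + 22))*(-1/35) = (22*24)*(-1/35) = 528*(-1/35) = -528/35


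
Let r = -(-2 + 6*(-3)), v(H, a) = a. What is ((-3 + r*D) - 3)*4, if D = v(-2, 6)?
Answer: 456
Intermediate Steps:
D = 6
r = 20 (r = -(-2 - 18) = -1*(-20) = 20)
((-3 + r*D) - 3)*4 = ((-3 + 20*6) - 3)*4 = ((-3 + 120) - 3)*4 = (117 - 3)*4 = 114*4 = 456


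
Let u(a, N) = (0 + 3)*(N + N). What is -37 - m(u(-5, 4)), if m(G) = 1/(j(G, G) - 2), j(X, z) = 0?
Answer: -73/2 ≈ -36.500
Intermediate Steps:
u(a, N) = 6*N (u(a, N) = 3*(2*N) = 6*N)
m(G) = -½ (m(G) = 1/(0 - 2) = 1/(-2) = -½)
-37 - m(u(-5, 4)) = -37 - 1*(-½) = -37 + ½ = -73/2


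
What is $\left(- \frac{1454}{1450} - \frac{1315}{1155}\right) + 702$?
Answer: $\frac{117208838}{167475} \approx 699.86$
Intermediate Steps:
$\left(- \frac{1454}{1450} - \frac{1315}{1155}\right) + 702 = \left(\left(-1454\right) \frac{1}{1450} - \frac{263}{231}\right) + 702 = \left(- \frac{727}{725} - \frac{263}{231}\right) + 702 = - \frac{358612}{167475} + 702 = \frac{117208838}{167475}$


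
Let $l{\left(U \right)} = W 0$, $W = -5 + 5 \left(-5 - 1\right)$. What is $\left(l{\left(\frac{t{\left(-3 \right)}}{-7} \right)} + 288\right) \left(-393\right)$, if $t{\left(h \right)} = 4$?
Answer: $-113184$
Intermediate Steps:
$W = -35$ ($W = -5 + 5 \left(-5 - 1\right) = -5 + 5 \left(-6\right) = -5 - 30 = -35$)
$l{\left(U \right)} = 0$ ($l{\left(U \right)} = \left(-35\right) 0 = 0$)
$\left(l{\left(\frac{t{\left(-3 \right)}}{-7} \right)} + 288\right) \left(-393\right) = \left(0 + 288\right) \left(-393\right) = 288 \left(-393\right) = -113184$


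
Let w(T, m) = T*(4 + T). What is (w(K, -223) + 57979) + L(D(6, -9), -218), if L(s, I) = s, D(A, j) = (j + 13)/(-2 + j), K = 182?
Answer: 1010137/11 ≈ 91831.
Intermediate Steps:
D(A, j) = (13 + j)/(-2 + j)
(w(K, -223) + 57979) + L(D(6, -9), -218) = (182*(4 + 182) + 57979) + (13 - 9)/(-2 - 9) = (182*186 + 57979) + 4/(-11) = (33852 + 57979) - 1/11*4 = 91831 - 4/11 = 1010137/11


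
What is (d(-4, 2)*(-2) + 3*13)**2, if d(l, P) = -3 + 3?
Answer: 1521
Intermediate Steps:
d(l, P) = 0
(d(-4, 2)*(-2) + 3*13)**2 = (0*(-2) + 3*13)**2 = (0 + 39)**2 = 39**2 = 1521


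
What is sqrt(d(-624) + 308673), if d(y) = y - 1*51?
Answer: 3*sqrt(34222) ≈ 554.98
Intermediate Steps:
d(y) = -51 + y (d(y) = y - 51 = -51 + y)
sqrt(d(-624) + 308673) = sqrt((-51 - 624) + 308673) = sqrt(-675 + 308673) = sqrt(307998) = 3*sqrt(34222)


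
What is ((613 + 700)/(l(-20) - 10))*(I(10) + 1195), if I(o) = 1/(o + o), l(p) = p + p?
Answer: -31382013/1000 ≈ -31382.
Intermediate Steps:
l(p) = 2*p
I(o) = 1/(2*o)
((613 + 700)/(l(-20) - 10))*(I(10) + 1195) = ((613 + 700)/(2*(-20) - 10))*((½)/10 + 1195) = (1313/(-40 - 10))*((½)*(⅒) + 1195) = (1313/(-50))*(1/20 + 1195) = (1313*(-1/50))*(23901/20) = -1313/50*23901/20 = -31382013/1000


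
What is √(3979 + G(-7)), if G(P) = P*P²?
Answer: 6*√101 ≈ 60.299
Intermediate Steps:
G(P) = P³
√(3979 + G(-7)) = √(3979 + (-7)³) = √(3979 - 343) = √3636 = 6*√101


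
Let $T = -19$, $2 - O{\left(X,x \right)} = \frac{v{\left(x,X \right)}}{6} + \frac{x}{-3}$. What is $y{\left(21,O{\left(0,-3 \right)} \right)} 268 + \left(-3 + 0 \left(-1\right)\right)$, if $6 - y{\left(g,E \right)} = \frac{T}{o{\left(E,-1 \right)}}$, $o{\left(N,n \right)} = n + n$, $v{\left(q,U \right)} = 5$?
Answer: $-941$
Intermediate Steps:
$o{\left(N,n \right)} = 2 n$
$O{\left(X,x \right)} = \frac{7}{6} + \frac{x}{3}$ ($O{\left(X,x \right)} = 2 - \left(\frac{5}{6} + \frac{x}{-3}\right) = 2 - \left(5 \cdot \frac{1}{6} + x \left(- \frac{1}{3}\right)\right) = 2 - \left(\frac{5}{6} - \frac{x}{3}\right) = 2 + \left(- \frac{5}{6} + \frac{x}{3}\right) = \frac{7}{6} + \frac{x}{3}$)
$y{\left(g,E \right)} = - \frac{7}{2}$ ($y{\left(g,E \right)} = 6 - - \frac{19}{2 \left(-1\right)} = 6 - - \frac{19}{-2} = 6 - \left(-19\right) \left(- \frac{1}{2}\right) = 6 - \frac{19}{2} = - \frac{7}{2}$)
$y{\left(21,O{\left(0,-3 \right)} \right)} 268 + \left(-3 + 0 \left(-1\right)\right) = \left(- \frac{7}{2}\right) 268 + \left(-3 + 0 \left(-1\right)\right) = -938 + \left(-3 + 0\right) = -938 - 3 = -941$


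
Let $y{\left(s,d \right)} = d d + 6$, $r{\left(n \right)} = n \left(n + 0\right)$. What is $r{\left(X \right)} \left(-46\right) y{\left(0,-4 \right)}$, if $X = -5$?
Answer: $-25300$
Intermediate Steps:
$r{\left(n \right)} = n^{2}$ ($r{\left(n \right)} = n n = n^{2}$)
$y{\left(s,d \right)} = 6 + d^{2}$ ($y{\left(s,d \right)} = d^{2} + 6 = 6 + d^{2}$)
$r{\left(X \right)} \left(-46\right) y{\left(0,-4 \right)} = \left(-5\right)^{2} \left(-46\right) \left(6 + \left(-4\right)^{2}\right) = 25 \left(-46\right) \left(6 + 16\right) = \left(-1150\right) 22 = -25300$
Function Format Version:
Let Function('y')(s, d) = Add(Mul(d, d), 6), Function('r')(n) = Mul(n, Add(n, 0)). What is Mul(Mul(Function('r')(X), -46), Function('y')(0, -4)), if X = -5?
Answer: -25300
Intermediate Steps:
Function('r')(n) = Pow(n, 2) (Function('r')(n) = Mul(n, n) = Pow(n, 2))
Function('y')(s, d) = Add(6, Pow(d, 2)) (Function('y')(s, d) = Add(Pow(d, 2), 6) = Add(6, Pow(d, 2)))
Mul(Mul(Function('r')(X), -46), Function('y')(0, -4)) = Mul(Mul(Pow(-5, 2), -46), Add(6, Pow(-4, 2))) = Mul(Mul(25, -46), Add(6, 16)) = Mul(-1150, 22) = -25300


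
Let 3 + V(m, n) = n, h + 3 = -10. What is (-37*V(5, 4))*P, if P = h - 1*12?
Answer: 925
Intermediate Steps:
h = -13 (h = -3 - 10 = -13)
V(m, n) = -3 + n
P = -25 (P = -13 - 1*12 = -13 - 12 = -25)
(-37*V(5, 4))*P = -37*(-3 + 4)*(-25) = -37*1*(-25) = -37*(-25) = 925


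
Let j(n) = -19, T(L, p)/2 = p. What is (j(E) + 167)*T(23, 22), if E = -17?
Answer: 6512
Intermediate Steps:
T(L, p) = 2*p
(j(E) + 167)*T(23, 22) = (-19 + 167)*(2*22) = 148*44 = 6512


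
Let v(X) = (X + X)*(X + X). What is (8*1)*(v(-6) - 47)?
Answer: 776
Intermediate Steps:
v(X) = 4*X**2 (v(X) = (2*X)*(2*X) = 4*X**2)
(8*1)*(v(-6) - 47) = (8*1)*(4*(-6)**2 - 47) = 8*(4*36 - 47) = 8*(144 - 47) = 8*97 = 776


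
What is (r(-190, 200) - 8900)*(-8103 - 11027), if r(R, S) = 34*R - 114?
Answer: 296017620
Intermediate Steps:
r(R, S) = -114 + 34*R
(r(-190, 200) - 8900)*(-8103 - 11027) = ((-114 + 34*(-190)) - 8900)*(-8103 - 11027) = ((-114 - 6460) - 8900)*(-19130) = (-6574 - 8900)*(-19130) = -15474*(-19130) = 296017620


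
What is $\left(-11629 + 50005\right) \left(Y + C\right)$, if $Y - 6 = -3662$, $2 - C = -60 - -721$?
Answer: $-165592440$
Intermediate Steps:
$C = -659$ ($C = 2 - \left(-60 - -721\right) = 2 - \left(-60 + 721\right) = 2 - 661 = -659$)
$Y = -3656$ ($Y = 6 - 3662 = -3656$)
$\left(-11629 + 50005\right) \left(Y + C\right) = \left(-11629 + 50005\right) \left(-3656 - 659\right) = 38376 \left(-4315\right) = -165592440$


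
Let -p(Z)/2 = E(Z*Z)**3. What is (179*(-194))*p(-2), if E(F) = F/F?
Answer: 69452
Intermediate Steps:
E(F) = 1
p(Z) = -2 (p(Z) = -2*1**3 = -2*1 = -2)
(179*(-194))*p(-2) = (179*(-194))*(-2) = -34726*(-2) = 69452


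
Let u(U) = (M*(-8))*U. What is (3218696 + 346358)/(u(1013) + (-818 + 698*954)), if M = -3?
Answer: 1782527/344693 ≈ 5.1713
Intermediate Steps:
u(U) = 24*U (u(U) = (-3*(-8))*U = 24*U)
(3218696 + 346358)/(u(1013) + (-818 + 698*954)) = (3218696 + 346358)/(24*1013 + (-818 + 698*954)) = 3565054/(24312 + (-818 + 665892)) = 3565054/(24312 + 665074) = 3565054/689386 = 3565054*(1/689386) = 1782527/344693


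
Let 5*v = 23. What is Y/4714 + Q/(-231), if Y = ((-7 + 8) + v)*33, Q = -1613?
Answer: 19115927/2722335 ≈ 7.0219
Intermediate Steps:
v = 23/5 (v = (⅕)*23 = 23/5 ≈ 4.6000)
Y = 924/5 (Y = ((-7 + 8) + 23/5)*33 = (1 + 23/5)*33 = (28/5)*33 = 924/5 ≈ 184.80)
Y/4714 + Q/(-231) = (924/5)/4714 - 1613/(-231) = (924/5)*(1/4714) - 1613*(-1/231) = 462/11785 + 1613/231 = 19115927/2722335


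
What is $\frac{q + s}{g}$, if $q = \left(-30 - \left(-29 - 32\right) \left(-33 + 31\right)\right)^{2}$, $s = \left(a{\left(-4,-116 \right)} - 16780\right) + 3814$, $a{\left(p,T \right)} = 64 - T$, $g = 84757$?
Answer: $\frac{10318}{84757} \approx 0.12174$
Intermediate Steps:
$s = -12786$ ($s = \left(\left(64 - -116\right) - 16780\right) + 3814 = \left(\left(64 + 116\right) - 16780\right) + 3814 = \left(180 - 16780\right) + 3814 = -16600 + 3814 = -12786$)
$q = 23104$ ($q = \left(-30 - \left(-61\right) \left(-2\right)\right)^{2} = \left(-30 - 122\right)^{2} = \left(-152\right)^{2} = 23104$)
$\frac{q + s}{g} = \frac{23104 - 12786}{84757} = 10318 \cdot \frac{1}{84757} = \frac{10318}{84757}$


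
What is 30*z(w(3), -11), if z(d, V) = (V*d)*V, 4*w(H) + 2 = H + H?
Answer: 3630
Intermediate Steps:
w(H) = -½ + H/2 (w(H) = -½ + (H + H)/4 = -½ + (2*H)/4 = -½ + H/2)
z(d, V) = d*V²
30*z(w(3), -11) = 30*((-½ + (½)*3)*(-11)²) = 30*((-½ + 3/2)*121) = 30*(1*121) = 30*121 = 3630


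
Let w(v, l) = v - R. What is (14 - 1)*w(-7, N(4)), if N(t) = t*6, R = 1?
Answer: -104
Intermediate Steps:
N(t) = 6*t
w(v, l) = -1 + v (w(v, l) = v - 1*1 = v - 1 = -1 + v)
(14 - 1)*w(-7, N(4)) = (14 - 1)*(-1 - 7) = 13*(-8) = -104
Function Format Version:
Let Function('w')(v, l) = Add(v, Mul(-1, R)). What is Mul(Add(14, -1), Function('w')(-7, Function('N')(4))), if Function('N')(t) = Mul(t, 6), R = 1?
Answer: -104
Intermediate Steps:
Function('N')(t) = Mul(6, t)
Function('w')(v, l) = Add(-1, v) (Function('w')(v, l) = Add(v, Mul(-1, 1)) = Add(v, -1) = Add(-1, v))
Mul(Add(14, -1), Function('w')(-7, Function('N')(4))) = Mul(Add(14, -1), Add(-1, -7)) = Mul(13, -8) = -104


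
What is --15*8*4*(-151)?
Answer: -72480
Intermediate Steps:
--15*8*4*(-151) = -(-120*4)*(-151) = -(-480)*(-151) = -1*72480 = -72480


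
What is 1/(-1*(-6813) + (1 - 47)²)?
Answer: 1/8929 ≈ 0.00011199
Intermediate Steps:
1/(-1*(-6813) + (1 - 47)²) = 1/(6813 + (-46)²) = 1/(6813 + 2116) = 1/8929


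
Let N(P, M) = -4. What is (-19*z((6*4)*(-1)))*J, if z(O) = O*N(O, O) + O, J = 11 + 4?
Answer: -20520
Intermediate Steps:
J = 15
z(O) = -3*O (z(O) = O*(-4) + O = -4*O + O = -3*O)
(-19*z((6*4)*(-1)))*J = -(-57)*(6*4)*(-1)*15 = -(-57)*24*(-1)*15 = -(-57)*(-24)*15 = -19*72*15 = -1368*15 = -20520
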